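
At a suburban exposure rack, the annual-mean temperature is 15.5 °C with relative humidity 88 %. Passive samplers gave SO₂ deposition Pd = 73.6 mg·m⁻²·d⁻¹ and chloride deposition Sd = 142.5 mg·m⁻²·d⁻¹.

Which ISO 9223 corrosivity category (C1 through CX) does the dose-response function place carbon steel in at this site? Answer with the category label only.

C5

carbon steel: temperature factor f = -0.054·(5.5) = -0.2970
  sulphur-dioxide contribution → 71.47 μm/a
  chloride contribution → 74.89 μm/a
  ⇒ r_corr(carbon steel) = 146.4 μm/a
146 μm/a falls in (80, 200] for carbon steel → category C5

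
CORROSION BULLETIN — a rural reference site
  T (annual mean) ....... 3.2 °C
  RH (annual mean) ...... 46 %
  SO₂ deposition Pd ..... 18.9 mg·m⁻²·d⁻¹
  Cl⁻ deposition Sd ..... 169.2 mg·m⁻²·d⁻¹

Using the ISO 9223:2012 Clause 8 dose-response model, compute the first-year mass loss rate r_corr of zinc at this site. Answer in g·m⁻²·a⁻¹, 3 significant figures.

zinc: temperature factor f = +0.038·(-6.8) = -0.2584
  sulphur-dioxide contribution → 0.3013 μm/a
  chloride contribution → 0.6183 μm/a
  ⇒ r_corr(zinc) = 0.9196 μm/a
Convert to mass loss: 0.9196 μm/a × 7.14 g/cm³ = 6.566 g·m⁻²·a⁻¹

r_corr = 6.57 g·m⁻²·a⁻¹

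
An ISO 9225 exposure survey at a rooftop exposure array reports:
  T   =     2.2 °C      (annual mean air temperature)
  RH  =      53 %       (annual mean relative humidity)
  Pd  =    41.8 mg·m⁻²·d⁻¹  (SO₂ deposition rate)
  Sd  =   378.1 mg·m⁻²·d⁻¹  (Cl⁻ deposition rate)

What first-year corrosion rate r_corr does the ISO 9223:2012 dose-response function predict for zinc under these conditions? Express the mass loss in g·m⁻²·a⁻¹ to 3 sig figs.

zinc: f(T) = +0.038·(T−10) [T≤10 °C] = -0.2964
  SO₂ term: 0.0129·41.8^0.44·exp(0.046·53-0.2964) = 0.5675
  Cl⁻ term: 0.0175·378.1^0.57·exp(0.008·53+0.085·2.2) = 0.9498
  sum: 0.5675 + 0.9498 → r_corr = 1.517 μm/a
Convert to mass loss: 1.517 μm/a × 7.14 g/cm³ = 10.83 g·m⁻²·a⁻¹

r_corr = 10.8 g·m⁻²·a⁻¹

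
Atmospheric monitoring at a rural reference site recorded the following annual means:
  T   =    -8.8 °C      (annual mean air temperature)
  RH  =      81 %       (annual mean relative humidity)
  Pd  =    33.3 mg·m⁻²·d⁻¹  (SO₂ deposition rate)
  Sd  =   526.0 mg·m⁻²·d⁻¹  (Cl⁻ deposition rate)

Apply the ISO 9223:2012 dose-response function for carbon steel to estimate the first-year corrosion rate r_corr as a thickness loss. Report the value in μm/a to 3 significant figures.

r_corr = 53.8 μm/a

carbon steel: temperature factor f = +0.150·(-18.8) = -2.8200
  sulphur-dioxide contribution → 3.3 μm/a
  chloride contribution → 50.54 μm/a
  total first-year rate 53.84 μm/a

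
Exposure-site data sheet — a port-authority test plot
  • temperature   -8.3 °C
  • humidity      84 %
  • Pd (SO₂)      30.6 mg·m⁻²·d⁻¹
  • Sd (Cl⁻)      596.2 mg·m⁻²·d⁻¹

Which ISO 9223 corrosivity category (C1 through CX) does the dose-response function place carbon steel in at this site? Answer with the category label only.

carbon steel: f(T) = +0.150·(T−10) [T≤10 °C] = -2.7450
  Pd branch = 1.77·Pd^0.52·e^(0.02·RH+f) = 3.614 μm/a
  Sd branch = 0.102·Sd^0.62·e^(0.033·RH+0.04·T) = 61.52 μm/a
  sum: 3.614 + 61.52 → r_corr = 65.14 μm/a
ISO 9223 Table 2 (carbon steel): 50 < 65.1 ≤ 80 μm/a ⇒ C4

C4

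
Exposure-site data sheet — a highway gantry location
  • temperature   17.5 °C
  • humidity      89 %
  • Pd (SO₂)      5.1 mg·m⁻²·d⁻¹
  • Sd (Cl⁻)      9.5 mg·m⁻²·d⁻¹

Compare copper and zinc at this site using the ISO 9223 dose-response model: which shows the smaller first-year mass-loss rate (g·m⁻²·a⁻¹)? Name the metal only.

zinc

copper: T>10 °C ⇒ hinge -0.080·(17.5−10) = -0.6000
  sulphur-dioxide contribution → 0.8475 μm/a
  chloride contribution → 1.093 μm/a
  ⇒ r_corr(copper) = 1.94 μm/a
  mass loss = 1.94 μm/a × 8.96 g/cm³ = 17.39 g·m⁻²·a⁻¹
zinc: T>10 °C ⇒ hinge -0.071·(17.5−10) = -0.5325
  sulphur-dioxide contribution → 0.9304 μm/a
  chloride contribution → 0.5696 μm/a
  total first-year rate 1.5 μm/a
  mass loss = 1.5 μm/a × 7.14 g/cm³ = 10.71 g·m⁻²·a⁻¹
Ordering by g·m⁻²·a⁻¹: copper (17.4) > zinc (10.7)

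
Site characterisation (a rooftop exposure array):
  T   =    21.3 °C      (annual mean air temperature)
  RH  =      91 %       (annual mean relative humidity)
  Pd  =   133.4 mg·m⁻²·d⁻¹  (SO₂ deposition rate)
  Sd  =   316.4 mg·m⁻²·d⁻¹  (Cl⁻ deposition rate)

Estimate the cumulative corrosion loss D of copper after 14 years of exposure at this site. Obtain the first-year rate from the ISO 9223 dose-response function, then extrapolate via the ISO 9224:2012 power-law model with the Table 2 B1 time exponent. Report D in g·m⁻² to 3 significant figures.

D(14) = 276 g·m⁻²

copper: T>10 °C ⇒ hinge -0.080·(21.3−10) = -0.9040
  Pd branch = 0.0053·Pd^0.26·e^(0.059·RH+f) = 1.644 μm/a
  Cl⁻ term: 0.01025·316.4^0.27·exp(0.036·91+0.049·21.3) = 3.646
  r_corr = 1.644 + 3.646 = 5.29 μm/a
ISO 9224: D(t) = r_corr · t^b with b = 0.667 (copper, B1)
  D(14) = 5.29 × 14^0.667 = 5.29 × 5.814 = 30.76 μm
  Mass loss = 30.76 μm × 8.96 g/cm³ = 275.6 g·m⁻²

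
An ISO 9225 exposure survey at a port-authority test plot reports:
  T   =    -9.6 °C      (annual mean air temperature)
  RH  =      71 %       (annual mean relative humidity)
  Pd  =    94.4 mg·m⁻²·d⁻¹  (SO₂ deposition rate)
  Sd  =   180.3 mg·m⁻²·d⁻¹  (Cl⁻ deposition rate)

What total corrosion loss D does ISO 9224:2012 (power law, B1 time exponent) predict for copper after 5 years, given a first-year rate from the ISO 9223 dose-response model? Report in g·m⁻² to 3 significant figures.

D(5) = 11.3 g·m⁻²

copper: f(T) = +0.126·(T−10) [T≤10 °C] = -2.4696
  Pd branch = 0.0053·Pd^0.26·e^(0.059·RH+f) = 0.09649 μm/a
  Sd branch = 0.01025·Sd^0.27·e^(0.036·RH+0.049·T) = 0.3354 μm/a
  r_corr = 0.09649 + 0.3354 = 0.4319 μm/a
Power-law: D(5) = r_corr · 5^0.667
  D(5) = 0.4319 × 5^0.667 = 0.4319 × 2.926 = 1.264 μm
  Mass loss = 1.264 μm × 8.96 g/cm³ = 11.32 g·m⁻²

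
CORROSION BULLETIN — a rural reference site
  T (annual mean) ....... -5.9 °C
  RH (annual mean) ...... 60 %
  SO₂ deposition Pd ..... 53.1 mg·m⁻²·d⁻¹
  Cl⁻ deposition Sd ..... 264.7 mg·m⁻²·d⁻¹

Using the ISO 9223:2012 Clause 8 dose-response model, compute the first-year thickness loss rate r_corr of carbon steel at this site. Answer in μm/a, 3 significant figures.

r_corr = 22.8 μm/a

carbon steel: temperature factor f = +0.150·(-15.9) = -2.3850
  SO₂ term: 1.77·53.1^0.52·exp(0.02·60-2.3850) = 4.27
  Sd branch = 0.102·Sd^0.62·e^(0.033·RH+0.04·T) = 18.54 μm/a
  r_corr = 4.27 + 18.54 = 22.81 μm/a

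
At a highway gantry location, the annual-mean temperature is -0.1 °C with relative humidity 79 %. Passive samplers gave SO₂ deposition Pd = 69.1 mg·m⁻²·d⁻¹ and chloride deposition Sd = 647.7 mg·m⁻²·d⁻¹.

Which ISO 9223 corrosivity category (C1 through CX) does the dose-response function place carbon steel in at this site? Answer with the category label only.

C5

carbon steel: temperature factor f = +0.150·(-10.1) = -1.5150
  sulphur-dioxide contribution → 17.09 μm/a
  chloride contribution → 76.23 μm/a
  total first-year rate 93.32 μm/a
Category bounds: 80…200 μm/a bracket r_corr ⇒ C5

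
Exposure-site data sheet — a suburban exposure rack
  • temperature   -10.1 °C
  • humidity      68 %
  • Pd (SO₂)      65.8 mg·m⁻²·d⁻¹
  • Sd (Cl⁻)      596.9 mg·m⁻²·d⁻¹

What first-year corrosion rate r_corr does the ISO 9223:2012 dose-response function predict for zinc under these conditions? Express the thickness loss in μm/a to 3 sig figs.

zinc: temperature factor f = +0.038·(-20.1) = -0.7638
  Pd branch = 0.0129·Pd^0.44·e^(0.046·RH+f) = 0.8657 μm/a
  Cl⁻ term: 0.0175·596.9^0.57·exp(0.008·68+0.085·-10.1) = 0.4883
  r_corr = 0.8657 + 0.4883 = 1.354 μm/a

r_corr = 1.35 μm/a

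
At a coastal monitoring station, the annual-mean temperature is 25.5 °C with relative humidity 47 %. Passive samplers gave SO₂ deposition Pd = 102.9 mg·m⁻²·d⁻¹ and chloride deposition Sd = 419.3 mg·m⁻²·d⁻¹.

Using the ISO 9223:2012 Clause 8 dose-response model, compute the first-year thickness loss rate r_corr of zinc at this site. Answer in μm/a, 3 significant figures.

r_corr = 7.24 μm/a

zinc: f(T) = -0.071·(T−10) [T>10 °C] = -1.1005
  sulphur-dioxide contribution → 0.2865 μm/a
  chloride contribution → 6.958 μm/a
  ⇒ r_corr(zinc) = 7.245 μm/a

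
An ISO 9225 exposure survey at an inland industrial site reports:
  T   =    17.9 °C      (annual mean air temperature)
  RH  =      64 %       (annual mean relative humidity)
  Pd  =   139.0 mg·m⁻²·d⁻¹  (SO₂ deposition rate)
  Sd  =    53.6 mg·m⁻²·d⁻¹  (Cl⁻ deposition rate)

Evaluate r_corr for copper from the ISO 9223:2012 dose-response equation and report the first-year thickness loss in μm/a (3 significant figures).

r_corr = 1.17 μm/a

copper: T>10 °C ⇒ hinge -0.080·(17.9−10) = -0.6320
  Pd branch = 0.0053·Pd^0.26·e^(0.059·RH+f) = 0.4435 μm/a
  Cl⁻ term: 0.01025·53.6^0.27·exp(0.036·64+0.049·17.9) = 0.723
  sum: 0.4435 + 0.723 → r_corr = 1.166 μm/a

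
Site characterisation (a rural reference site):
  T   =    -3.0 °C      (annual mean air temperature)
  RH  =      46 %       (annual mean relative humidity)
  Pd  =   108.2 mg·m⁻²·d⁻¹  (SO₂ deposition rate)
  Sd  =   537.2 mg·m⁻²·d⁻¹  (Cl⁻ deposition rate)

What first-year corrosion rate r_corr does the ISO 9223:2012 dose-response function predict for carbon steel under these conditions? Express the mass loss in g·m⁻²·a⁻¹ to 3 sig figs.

r_corr = 216 g·m⁻²·a⁻¹

carbon steel: temperature factor f = +0.150·(-13.0) = -1.9500
  sulphur-dioxide contribution → 7.219 μm/a
  chloride contribution → 20.34 μm/a
  total first-year rate 27.56 μm/a
Convert to mass loss: 27.56 μm/a × 7.85 g/cm³ = 216.4 g·m⁻²·a⁻¹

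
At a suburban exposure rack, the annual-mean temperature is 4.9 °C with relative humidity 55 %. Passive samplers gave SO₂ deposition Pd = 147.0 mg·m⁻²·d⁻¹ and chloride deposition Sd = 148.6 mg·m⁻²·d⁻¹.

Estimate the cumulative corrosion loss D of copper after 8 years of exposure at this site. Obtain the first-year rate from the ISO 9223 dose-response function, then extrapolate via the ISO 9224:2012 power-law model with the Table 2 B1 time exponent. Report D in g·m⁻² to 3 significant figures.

copper: f(T) = +0.126·(T−10) [T≤10 °C] = -0.6426
  SO₂ term: 0.0053·147.0^0.26·exp(0.059·55-0.6426) = 0.2618
  Sd branch = 0.01025·Sd^0.27·e^(0.036·RH+0.049·T) = 0.3642 μm/a
  r_corr = 0.2618 + 0.3642 = 0.626 μm/a
ISO 9224: D(t) = r_corr · t^b with b = 0.667 (copper, B1)
  D(8) = 0.626 × 8^0.667 = 0.626 × 4.003 = 2.506 μm
  Mass loss = 2.506 μm × 8.96 g/cm³ = 22.45 g·m⁻²

D(8) = 22.5 g·m⁻²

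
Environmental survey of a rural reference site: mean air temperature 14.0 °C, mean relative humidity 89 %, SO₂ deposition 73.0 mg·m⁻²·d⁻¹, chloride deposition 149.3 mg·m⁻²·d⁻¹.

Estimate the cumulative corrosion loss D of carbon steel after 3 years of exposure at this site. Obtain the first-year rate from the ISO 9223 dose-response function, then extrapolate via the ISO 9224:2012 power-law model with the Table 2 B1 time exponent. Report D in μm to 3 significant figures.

D(3) = 273 μm

carbon steel: f(T) = -0.054·(T−10) [T>10 °C] = -0.2160
  Pd branch = 1.77·Pd^0.52·e^(0.02·RH+f) = 78.73 μm/a
  Sd branch = 0.102·Sd^0.62·e^(0.033·RH+0.04·T) = 75.03 μm/a
  sum: 78.73 + 75.03 → r_corr = 153.8 μm/a
Power-law: D(3) = r_corr · 3^0.523
  D(3) = 153.8 × 3^0.523 = 153.8 × 1.776 = 273.1 μm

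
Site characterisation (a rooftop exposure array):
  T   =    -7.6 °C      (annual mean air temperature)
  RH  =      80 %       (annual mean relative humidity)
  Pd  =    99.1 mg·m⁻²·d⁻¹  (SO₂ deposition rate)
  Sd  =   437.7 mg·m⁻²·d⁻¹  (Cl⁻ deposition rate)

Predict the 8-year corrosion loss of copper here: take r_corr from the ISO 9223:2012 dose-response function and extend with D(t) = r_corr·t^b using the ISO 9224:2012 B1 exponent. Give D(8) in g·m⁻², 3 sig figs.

copper: T≤10 °C ⇒ hinge +0.126·(-7.6−10) = -2.2176
  SO₂ term: 0.0053·99.1^0.26·exp(0.059·80-2.2176) = 0.2138
  Cl⁻ term: 0.01025·437.7^0.27·exp(0.036·80+0.049·-7.6) = 0.6499
  r_corr = 0.2138 + 0.6499 = 0.8638 μm/a
Power-law: D(8) = r_corr · 8^0.667
  D(8) = 0.8638 × 8^0.667 = 0.8638 × 4.003 = 3.457 μm
  Mass loss = 3.457 μm × 8.96 g/cm³ = 30.98 g·m⁻²

D(8) = 31.0 g·m⁻²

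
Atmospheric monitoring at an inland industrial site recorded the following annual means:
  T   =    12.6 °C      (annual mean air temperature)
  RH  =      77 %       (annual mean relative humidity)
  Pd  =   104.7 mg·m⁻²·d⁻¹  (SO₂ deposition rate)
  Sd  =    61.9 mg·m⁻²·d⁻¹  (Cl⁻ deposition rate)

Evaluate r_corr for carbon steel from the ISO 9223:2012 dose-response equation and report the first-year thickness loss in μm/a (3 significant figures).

r_corr = 108 μm/a

carbon steel: f(T) = -0.054·(T−10) [T>10 °C] = -0.1404
  sulphur-dioxide contribution → 80.57 μm/a
  chloride contribution → 27.66 μm/a
  ⇒ r_corr(carbon steel) = 108.2 μm/a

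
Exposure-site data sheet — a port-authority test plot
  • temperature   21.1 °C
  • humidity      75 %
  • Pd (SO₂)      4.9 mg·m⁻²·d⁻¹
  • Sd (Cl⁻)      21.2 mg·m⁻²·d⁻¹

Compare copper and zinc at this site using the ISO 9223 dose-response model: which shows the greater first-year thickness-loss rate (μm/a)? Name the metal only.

copper: temperature factor f = -0.080·(11.1) = -0.8880
  SO₂ term: 0.0053·4.9^0.26·exp(0.059·75-0.8880) = 0.2753
  Sd branch = 0.01025·Sd^0.27·e^(0.036·RH+0.049·T) = 0.9782 μm/a
  r_corr = 0.2753 + 0.9782 = 1.254 μm/a
zinc: temperature factor f = -0.071·(11.1) = -0.7881
  Pd branch = 0.0129·Pd^0.44·e^(0.046·RH+f) = 0.3718 μm/a
  Sd branch = 0.0175·Sd^0.57·e^(0.008·RH+0.085·T) = 1.093 μm/a
  sum: 0.3718 + 1.093 → r_corr = 1.465 μm/a
Ordering by μm/a: zinc (1.46) > copper (1.25)

zinc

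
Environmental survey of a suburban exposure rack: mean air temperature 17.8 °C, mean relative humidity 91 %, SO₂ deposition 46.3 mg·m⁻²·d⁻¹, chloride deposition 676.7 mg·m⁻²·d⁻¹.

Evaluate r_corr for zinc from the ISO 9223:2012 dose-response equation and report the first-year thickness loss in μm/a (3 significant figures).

zinc: temperature factor f = -0.071·(7.8) = -0.5538
  Pd branch = 0.0129·Pd^0.44·e^(0.046·RH+f) = 2.636 μm/a
  Sd branch = 0.0175·Sd^0.57·e^(0.008·RH+0.085·T) = 6.755 μm/a
  sum: 2.636 + 6.755 → r_corr = 9.391 μm/a

r_corr = 9.39 μm/a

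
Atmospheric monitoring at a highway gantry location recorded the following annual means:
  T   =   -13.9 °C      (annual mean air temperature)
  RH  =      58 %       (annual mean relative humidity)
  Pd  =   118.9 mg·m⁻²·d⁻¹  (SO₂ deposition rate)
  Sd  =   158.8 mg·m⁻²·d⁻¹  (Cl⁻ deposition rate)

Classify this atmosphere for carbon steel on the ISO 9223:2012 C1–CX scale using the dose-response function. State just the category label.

carbon steel: T≤10 °C ⇒ hinge +0.150·(-13.9−10) = -3.5850
  SO₂ term: 1.77·118.9^0.52·exp(0.02·58-3.5850) = 1.879
  Cl⁻ term: 0.102·158.8^0.62·exp(0.033·58+0.04·-13.9) = 9.181
  r_corr = 1.879 + 9.181 = 11.06 μm/a
Category bounds: 1.3…25 μm/a bracket r_corr ⇒ C2

C2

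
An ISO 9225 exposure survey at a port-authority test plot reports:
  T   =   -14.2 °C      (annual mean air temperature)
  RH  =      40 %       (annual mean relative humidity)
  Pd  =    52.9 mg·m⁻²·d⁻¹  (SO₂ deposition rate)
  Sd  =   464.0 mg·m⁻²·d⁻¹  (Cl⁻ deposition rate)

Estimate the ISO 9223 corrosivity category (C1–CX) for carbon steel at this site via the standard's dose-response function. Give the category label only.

carbon steel: temperature factor f = +0.150·(-24.2) = -3.6300
  sulphur-dioxide contribution → 0.8225 μm/a
  chloride contribution → 9.737 μm/a
  ⇒ r_corr(carbon steel) = 10.56 μm/a
ISO 9223 Table 2 (carbon steel): 1.3 < 10.6 ≤ 25 μm/a ⇒ C2

C2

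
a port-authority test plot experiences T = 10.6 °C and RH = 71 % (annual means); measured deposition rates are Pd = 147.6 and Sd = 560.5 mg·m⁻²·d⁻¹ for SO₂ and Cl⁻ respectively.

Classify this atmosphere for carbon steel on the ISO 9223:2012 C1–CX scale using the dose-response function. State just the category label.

C5

carbon steel: T>10 °C ⇒ hinge -0.054·(10.6−10) = -0.0324
  SO₂ term: 1.77·147.6^0.52·exp(0.02·71-0.0324) = 95.18
  Cl⁻ term: 0.102·560.5^0.62·exp(0.033·71+0.04·10.6) = 82.11
  r_corr = 95.18 + 82.11 = 177.3 μm/a
177 μm/a falls in (80, 200] for carbon steel → category C5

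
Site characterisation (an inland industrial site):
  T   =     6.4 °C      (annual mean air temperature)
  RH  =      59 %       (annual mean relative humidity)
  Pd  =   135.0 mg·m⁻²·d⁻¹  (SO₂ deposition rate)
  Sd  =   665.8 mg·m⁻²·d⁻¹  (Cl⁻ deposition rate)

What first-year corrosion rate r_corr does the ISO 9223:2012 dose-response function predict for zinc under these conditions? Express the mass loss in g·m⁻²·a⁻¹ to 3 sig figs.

zinc: T≤10 °C ⇒ hinge +0.038·(6.4−10) = -0.1368
  SO₂ term: 0.0129·135.0^0.44·exp(0.046·59-0.1368) = 1.47
  Cl⁻ term: 0.0175·665.8^0.57·exp(0.008·59+0.085·6.4) = 1.966
  r_corr = 1.47 + 1.966 = 3.436 μm/a
Convert to mass loss: 3.436 μm/a × 7.14 g/cm³ = 24.53 g·m⁻²·a⁻¹

r_corr = 24.5 g·m⁻²·a⁻¹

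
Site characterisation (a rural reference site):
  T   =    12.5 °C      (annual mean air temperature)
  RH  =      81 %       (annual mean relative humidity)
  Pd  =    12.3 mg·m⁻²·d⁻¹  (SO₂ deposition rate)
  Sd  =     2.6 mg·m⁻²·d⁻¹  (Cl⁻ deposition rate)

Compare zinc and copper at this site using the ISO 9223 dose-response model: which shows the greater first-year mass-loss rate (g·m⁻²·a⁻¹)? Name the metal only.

copper

zinc: temperature factor f = -0.071·(2.5) = -0.1775
  SO₂ term: 0.0129·12.3^0.44·exp(0.046·81-0.1775) = 1.353
  Sd branch = 0.0175·Sd^0.57·e^(0.008·RH+0.085·T) = 0.1669 μm/a
  r_corr = 1.353 + 0.1669 = 1.52 μm/a
  mass loss = 1.52 μm/a × 7.14 g/cm³ = 10.85 g·m⁻²·a⁻¹
copper: f(T) = -0.080·(T−10) [T>10 °C] = -0.2000
  Pd branch = 0.0053·Pd^0.26·e^(0.059·RH+f) = 0.9915 μm/a
  Sd branch = 0.01025·Sd^0.27·e^(0.036·RH+0.049·T) = 0.452 μm/a
  r_corr = 0.9915 + 0.452 = 1.444 μm/a
  mass loss = 1.444 μm/a × 8.96 g/cm³ = 12.93 g·m⁻²·a⁻¹
Ordering by g·m⁻²·a⁻¹: copper (12.9) > zinc (10.9)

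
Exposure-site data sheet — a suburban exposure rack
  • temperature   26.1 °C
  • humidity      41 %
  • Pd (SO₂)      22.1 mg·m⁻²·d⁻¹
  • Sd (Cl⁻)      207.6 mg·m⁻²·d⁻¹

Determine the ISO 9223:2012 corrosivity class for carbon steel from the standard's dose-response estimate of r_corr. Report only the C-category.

C3

carbon steel: T>10 °C ⇒ hinge -0.054·(26.1−10) = -0.8694
  SO₂ term: 1.77·22.1^0.52·exp(0.02·41-0.8694) = 8.426
  Cl⁻ term: 0.102·207.6^0.62·exp(0.033·41+0.04·26.1) = 30.64
  r_corr = 8.426 + 30.64 = 39.07 μm/a
39.1 μm/a falls in (25, 50] for carbon steel → category C3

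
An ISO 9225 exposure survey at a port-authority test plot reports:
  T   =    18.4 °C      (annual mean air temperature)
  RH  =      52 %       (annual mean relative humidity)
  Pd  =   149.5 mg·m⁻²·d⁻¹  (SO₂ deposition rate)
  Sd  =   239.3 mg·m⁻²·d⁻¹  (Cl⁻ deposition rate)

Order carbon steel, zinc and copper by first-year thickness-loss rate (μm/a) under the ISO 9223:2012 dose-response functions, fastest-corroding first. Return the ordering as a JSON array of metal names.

["carbon steel", "zinc", "copper"]

carbon steel: temperature factor f = -0.054·(8.4) = -0.4536
  sulphur-dioxide contribution → 43 μm/a
  chloride contribution → 35.35 μm/a
  ⇒ r_corr(carbon steel) = 78.35 μm/a
zinc: temperature factor f = -0.071·(8.4) = -0.5964
  sulphur-dioxide contribution → 0.7035 μm/a
  chloride contribution → 2.877 μm/a
  ⇒ r_corr(zinc) = 3.58 μm/a
copper: temperature factor f = -0.080·(8.4) = -0.6720
  sulphur-dioxide contribution → 0.2139 μm/a
  chloride contribution → 0.7204 μm/a
  total first-year rate 0.9344 μm/a
Ordering by μm/a: carbon steel (78.4) > zinc (3.58) > copper (0.934)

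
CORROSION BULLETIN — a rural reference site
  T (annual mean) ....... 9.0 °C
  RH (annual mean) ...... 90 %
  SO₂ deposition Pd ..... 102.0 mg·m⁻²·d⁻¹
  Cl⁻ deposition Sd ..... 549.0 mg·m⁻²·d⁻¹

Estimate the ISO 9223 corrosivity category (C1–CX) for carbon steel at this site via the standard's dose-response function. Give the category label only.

carbon steel: T≤10 °C ⇒ hinge +0.150·(9.0−10) = -0.1500
  sulphur-dioxide contribution → 102.1 μm/a
  chloride contribution → 142.3 μm/a
  ⇒ r_corr(carbon steel) = 244.4 μm/a
ISO 9223 Table 2 (carbon steel): 200 < 244 ≤ 700 μm/a ⇒ CX

CX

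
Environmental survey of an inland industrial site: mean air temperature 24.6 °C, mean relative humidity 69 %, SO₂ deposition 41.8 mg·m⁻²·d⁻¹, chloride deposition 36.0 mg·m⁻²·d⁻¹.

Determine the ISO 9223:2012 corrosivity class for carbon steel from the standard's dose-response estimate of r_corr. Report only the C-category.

carbon steel: f(T) = -0.054·(T−10) [T>10 °C] = -0.7884
  Pd branch = 1.77·Pd^0.52·e^(0.02·RH+f) = 22.28 μm/a
  Sd branch = 0.102·Sd^0.62·e^(0.033·RH+0.04·T) = 24.53 μm/a
  sum: 22.28 + 24.53 → r_corr = 46.81 μm/a
46.8 μm/a falls in (25, 50] for carbon steel → category C3

C3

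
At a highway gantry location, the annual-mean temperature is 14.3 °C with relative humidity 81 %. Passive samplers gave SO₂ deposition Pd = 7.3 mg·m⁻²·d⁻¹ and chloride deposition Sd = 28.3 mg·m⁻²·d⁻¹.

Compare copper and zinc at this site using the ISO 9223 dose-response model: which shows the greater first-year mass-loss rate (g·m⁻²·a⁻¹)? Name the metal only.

copper

copper: f(T) = -0.080·(T−10) [T>10 °C] = -0.3440
  SO₂ term: 0.0053·7.3^0.26·exp(0.059·81-0.3440) = 0.7496
  Sd branch = 0.01025·Sd^0.27·e^(0.036·RH+0.049·T) = 0.9406 μm/a
  r_corr = 0.7496 + 0.9406 = 1.69 μm/a
  mass loss = 1.69 μm/a × 8.96 g/cm³ = 15.14 g·m⁻²·a⁻¹
zinc: T>10 °C ⇒ hinge -0.071·(14.3−10) = -0.3053
  Pd branch = 0.0129·Pd^0.44·e^(0.046·RH+f) = 0.9463 μm/a
  Sd branch = 0.0175·Sd^0.57·e^(0.008·RH+0.085·T) = 0.7583 μm/a
  r_corr = 0.9463 + 0.7583 = 1.705 μm/a
  mass loss = 1.705 μm/a × 7.14 g/cm³ = 12.17 g·m⁻²·a⁻¹
Ordering by g·m⁻²·a⁻¹: copper (15.1) > zinc (12.2)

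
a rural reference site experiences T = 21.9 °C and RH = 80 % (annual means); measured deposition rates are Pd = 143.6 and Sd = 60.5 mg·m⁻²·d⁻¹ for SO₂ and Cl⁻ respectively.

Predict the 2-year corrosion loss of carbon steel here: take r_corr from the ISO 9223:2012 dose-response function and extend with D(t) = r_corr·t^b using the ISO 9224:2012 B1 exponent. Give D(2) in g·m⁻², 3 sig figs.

carbon steel: f(T) = -0.054·(T−10) [T>10 °C] = -0.6426
  Pd branch = 1.77·Pd^0.52·e^(0.02·RH+f) = 61.02 μm/a
  Sd branch = 0.102·Sd^0.62·e^(0.033·RH+0.04·T) = 43.68 μm/a
  r_corr = 61.02 + 43.68 = 104.7 μm/a
Power-law: D(2) = r_corr · 2^0.523
  D(2) = 104.7 × 2^0.523 = 104.7 × 1.437 = 150.4 μm
  Mass loss = 150.4 μm × 7.85 g/cm³ = 1181 g·m⁻²

D(2) = 1.18e+03 g·m⁻²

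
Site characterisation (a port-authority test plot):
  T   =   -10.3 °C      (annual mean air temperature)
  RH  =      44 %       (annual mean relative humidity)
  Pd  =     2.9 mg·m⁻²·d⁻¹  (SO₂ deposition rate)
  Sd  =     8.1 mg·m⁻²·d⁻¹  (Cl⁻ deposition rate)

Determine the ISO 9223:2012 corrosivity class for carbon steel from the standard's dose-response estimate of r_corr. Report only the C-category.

C2

carbon steel: f(T) = +0.150·(T−10) [T≤10 °C] = -3.0450
  SO₂ term: 1.77·2.9^0.52·exp(0.02·44-3.0450) = 0.3533
  Cl⁻ term: 0.102·8.1^0.62·exp(0.033·44+0.04·-10.3) = 1.056
  r_corr = 0.3533 + 1.056 = 1.409 μm/a
1.41 μm/a falls in (1.3, 25] for carbon steel → category C2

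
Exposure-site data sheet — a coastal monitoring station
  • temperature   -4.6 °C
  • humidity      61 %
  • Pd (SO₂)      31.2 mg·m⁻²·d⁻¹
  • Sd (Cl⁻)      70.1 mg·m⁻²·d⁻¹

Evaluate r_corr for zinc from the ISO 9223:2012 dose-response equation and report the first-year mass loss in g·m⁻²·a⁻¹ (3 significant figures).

r_corr = 5.53 g·m⁻²·a⁻¹

zinc: temperature factor f = +0.038·(-14.6) = -0.5548
  sulphur-dioxide contribution → 0.5568 μm/a
  chloride contribution → 0.2174 μm/a
  ⇒ r_corr(zinc) = 0.7742 μm/a
Convert to mass loss: 0.7742 μm/a × 7.14 g/cm³ = 5.528 g·m⁻²·a⁻¹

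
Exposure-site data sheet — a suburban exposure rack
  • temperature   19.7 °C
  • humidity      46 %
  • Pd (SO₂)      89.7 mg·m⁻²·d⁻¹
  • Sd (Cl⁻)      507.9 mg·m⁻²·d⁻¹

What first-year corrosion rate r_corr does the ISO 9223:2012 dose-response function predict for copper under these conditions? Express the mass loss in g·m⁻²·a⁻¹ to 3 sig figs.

copper: temperature factor f = -0.080·(9.7) = -0.7760
  Pd branch = 0.0053·Pd^0.26·e^(0.059·RH+f) = 0.1185 μm/a
  Cl⁻ term: 0.01025·507.9^0.27·exp(0.036·46+0.049·19.7) = 0.7581
  sum: 0.1185 + 0.7581 → r_corr = 0.8765 μm/a
Convert to mass loss: 0.8765 μm/a × 8.96 g/cm³ = 7.854 g·m⁻²·a⁻¹

r_corr = 7.85 g·m⁻²·a⁻¹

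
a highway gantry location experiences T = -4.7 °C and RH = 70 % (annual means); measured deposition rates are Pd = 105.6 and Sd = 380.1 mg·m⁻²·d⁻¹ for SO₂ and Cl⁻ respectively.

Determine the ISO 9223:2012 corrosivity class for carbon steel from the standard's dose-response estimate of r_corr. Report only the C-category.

C3

carbon steel: f(T) = +0.150·(T−10) [T≤10 °C] = -2.2050
  SO₂ term: 1.77·105.6^0.52·exp(0.02·70-2.2050) = 8.926
  Cl⁻ term: 0.102·380.1^0.62·exp(0.033·70+0.04·-4.7) = 33.86
  r_corr = 8.926 + 33.86 = 42.79 μm/a
Category bounds: 25…50 μm/a bracket r_corr ⇒ C3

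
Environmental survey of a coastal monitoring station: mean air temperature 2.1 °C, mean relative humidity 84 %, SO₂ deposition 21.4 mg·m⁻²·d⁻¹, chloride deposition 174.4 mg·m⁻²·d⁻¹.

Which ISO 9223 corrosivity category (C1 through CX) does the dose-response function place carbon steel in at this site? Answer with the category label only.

carbon steel: T≤10 °C ⇒ hinge +0.150·(2.1−10) = -1.1850
  SO₂ term: 1.77·21.4^0.52·exp(0.02·84-1.1850) = 14.28
  Sd branch = 0.102·Sd^0.62·e^(0.033·RH+0.04·T) = 43.52 μm/a
  r_corr = 14.28 + 43.52 = 57.8 μm/a
Category bounds: 50…80 μm/a bracket r_corr ⇒ C4

C4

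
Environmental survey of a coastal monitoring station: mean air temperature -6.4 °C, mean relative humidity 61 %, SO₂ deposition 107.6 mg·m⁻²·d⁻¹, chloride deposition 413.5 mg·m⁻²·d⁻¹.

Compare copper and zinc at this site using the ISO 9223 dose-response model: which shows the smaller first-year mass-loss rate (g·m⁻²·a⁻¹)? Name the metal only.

copper: T≤10 °C ⇒ hinge +0.126·(-6.4−10) = -2.0664
  SO₂ term: 0.0053·107.6^0.26·exp(0.059·61-2.0664) = 0.08282
  Cl⁻ term: 0.01025·413.5^0.27·exp(0.036·61+0.049·-6.4) = 0.3425
  sum: 0.08282 + 0.3425 → r_corr = 0.4253 μm/a
  mass loss = 0.4253 μm/a × 8.96 g/cm³ = 3.811 g·m⁻²·a⁻¹
zinc: T≤10 °C ⇒ hinge +0.038·(-6.4−10) = -0.6232
  Pd branch = 0.0129·Pd^0.44·e^(0.046·RH+f) = 0.8965 μm/a
  Sd branch = 0.0175·Sd^0.57·e^(0.008·RH+0.085·T) = 0.513 μm/a
  r_corr = 0.8965 + 0.513 = 1.41 μm/a
  mass loss = 1.41 μm/a × 7.14 g/cm³ = 10.06 g·m⁻²·a⁻¹
Ordering by g·m⁻²·a⁻¹: zinc (10.1) > copper (3.81)

copper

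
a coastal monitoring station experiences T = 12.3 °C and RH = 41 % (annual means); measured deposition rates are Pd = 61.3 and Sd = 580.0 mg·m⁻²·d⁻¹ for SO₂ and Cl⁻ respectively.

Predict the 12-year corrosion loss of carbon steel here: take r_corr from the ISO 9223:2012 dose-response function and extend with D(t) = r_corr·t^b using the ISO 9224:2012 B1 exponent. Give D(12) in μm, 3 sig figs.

D(12) = 233 μm

carbon steel: temperature factor f = -0.054·(2.3) = -0.1242
  SO₂ term: 1.77·61.3^0.52·exp(0.02·41-0.1242) = 30.17
  Cl⁻ term: 0.102·580.0^0.62·exp(0.033·41+0.04·12.3) = 33.36
  sum: 30.17 + 33.36 → r_corr = 63.53 μm/a
ISO 9224: D(t) = r_corr · t^b with b = 0.523 (carbon steel, B1)
  D(12) = 63.53 × 12^0.523 = 63.53 × 3.668 = 233 μm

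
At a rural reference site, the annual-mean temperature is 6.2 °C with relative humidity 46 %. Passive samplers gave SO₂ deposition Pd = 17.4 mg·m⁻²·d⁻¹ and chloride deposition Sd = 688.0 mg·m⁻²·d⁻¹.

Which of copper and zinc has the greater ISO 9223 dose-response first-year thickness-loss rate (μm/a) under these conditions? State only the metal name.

copper: T≤10 °C ⇒ hinge +0.126·(6.2−10) = -0.4788
  SO₂ term: 0.0053·17.4^0.26·exp(0.059·46-0.4788) = 0.1041
  Cl⁻ term: 0.01025·688.0^0.27·exp(0.036·46+0.049·6.2) = 0.4246
  r_corr = 0.1041 + 0.4246 = 0.5287 μm/a
zinc: f(T) = +0.038·(T−10) [T≤10 °C] = -0.1444
  Pd branch = 0.0129·Pd^0.44·e^(0.046·RH+f) = 0.3256 μm/a
  Sd branch = 0.0175·Sd^0.57·e^(0.008·RH+0.085·T) = 1.775 μm/a
  sum: 0.3256 + 1.775 → r_corr = 2.1 μm/a
Ordering by μm/a: zinc (2.1) > copper (0.529)

zinc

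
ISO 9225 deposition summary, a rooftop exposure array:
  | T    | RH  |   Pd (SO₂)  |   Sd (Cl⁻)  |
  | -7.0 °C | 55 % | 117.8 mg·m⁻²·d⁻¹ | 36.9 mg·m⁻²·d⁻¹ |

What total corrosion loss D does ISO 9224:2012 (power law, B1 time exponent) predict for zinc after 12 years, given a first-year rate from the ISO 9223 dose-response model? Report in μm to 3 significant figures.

zinc: temperature factor f = +0.038·(-17.0) = -0.6460
  SO₂ term: 0.0129·117.8^0.44·exp(0.046·55-0.6460) = 0.692
  Cl⁻ term: 0.0175·36.9^0.57·exp(0.008·55+0.085·-7.0) = 0.1172
  r_corr = 0.692 + 0.1172 = 0.8092 μm/a
ISO 9224: D(t) = r_corr · t^b with b = 0.813 (zinc, B1)
  D(12) = 0.8092 × 12^0.813 = 0.8092 × 7.54 = 6.101 μm

D(12) = 6.10 μm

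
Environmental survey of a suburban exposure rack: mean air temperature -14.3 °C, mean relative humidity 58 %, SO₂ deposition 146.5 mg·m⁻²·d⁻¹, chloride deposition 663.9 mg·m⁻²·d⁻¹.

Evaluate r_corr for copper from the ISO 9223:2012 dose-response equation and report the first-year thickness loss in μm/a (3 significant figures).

r_corr = 0.265 μm/a

copper: f(T) = +0.126·(T−10) [T≤10 °C] = -3.0618
  Pd branch = 0.0053·Pd^0.26·e^(0.059·RH+f) = 0.02779 μm/a
  Cl⁻ term: 0.01025·663.9^0.27·exp(0.036·58+0.049·-14.3) = 0.2372
  sum: 0.02779 + 0.2372 → r_corr = 0.265 μm/a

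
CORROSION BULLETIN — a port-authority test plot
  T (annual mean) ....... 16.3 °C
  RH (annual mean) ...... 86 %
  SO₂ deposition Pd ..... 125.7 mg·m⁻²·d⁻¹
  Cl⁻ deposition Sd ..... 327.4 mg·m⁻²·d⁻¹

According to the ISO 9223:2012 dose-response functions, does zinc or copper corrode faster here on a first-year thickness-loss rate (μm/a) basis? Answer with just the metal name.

zinc: f(T) = -0.071·(T−10) [T>10 °C] = -0.4473
  Pd branch = 0.0129·Pd^0.44·e^(0.046·RH+f) = 3.615 μm/a
  Cl⁻ term: 0.0175·327.4^0.57·exp(0.008·86+0.085·16.3) = 3.777
  sum: 3.615 + 3.777 → r_corr = 7.392 μm/a
copper: T>10 °C ⇒ hinge -0.080·(16.3−10) = -0.5040
  SO₂ term: 0.0053·125.7^0.26·exp(0.059·86-0.5040) = 1.798
  Cl⁻ term: 0.01025·327.4^0.27·exp(0.036·86+0.049·16.3) = 2.406
  r_corr = 1.798 + 2.406 = 4.204 μm/a
Ordering by μm/a: zinc (7.39) > copper (4.2)

zinc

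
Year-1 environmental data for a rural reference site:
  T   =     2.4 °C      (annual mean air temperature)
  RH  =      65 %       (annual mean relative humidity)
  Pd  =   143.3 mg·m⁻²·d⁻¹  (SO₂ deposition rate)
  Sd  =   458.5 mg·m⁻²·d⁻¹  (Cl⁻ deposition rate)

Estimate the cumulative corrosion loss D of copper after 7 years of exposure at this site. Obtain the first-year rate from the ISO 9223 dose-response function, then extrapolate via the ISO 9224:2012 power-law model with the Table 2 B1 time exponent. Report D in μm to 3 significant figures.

copper: T≤10 °C ⇒ hinge +0.126·(2.4−10) = -0.9576
  sulphur-dioxide contribution → 0.3424 μm/a
  chloride contribution → 0.626 μm/a
  ⇒ r_corr(copper) = 0.9685 μm/a
Long-term exponent b (ISO 9224 Table 2, B1) = 0.667
  D(7) = 0.9685 × 7^0.667 = 0.9685 × 3.662 = 3.546 μm

D(7) = 3.55 μm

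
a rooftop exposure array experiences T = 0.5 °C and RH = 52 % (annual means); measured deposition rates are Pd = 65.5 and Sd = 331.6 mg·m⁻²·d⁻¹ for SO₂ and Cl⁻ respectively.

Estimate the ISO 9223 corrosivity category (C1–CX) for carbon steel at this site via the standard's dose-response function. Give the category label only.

carbon steel: T≤10 °C ⇒ hinge +0.150·(0.5−10) = -1.4250
  sulphur-dioxide contribution → 10.6 μm/a
  chloride contribution → 21.15 μm/a
  total first-year rate 31.75 μm/a
Category bounds: 25…50 μm/a bracket r_corr ⇒ C3

C3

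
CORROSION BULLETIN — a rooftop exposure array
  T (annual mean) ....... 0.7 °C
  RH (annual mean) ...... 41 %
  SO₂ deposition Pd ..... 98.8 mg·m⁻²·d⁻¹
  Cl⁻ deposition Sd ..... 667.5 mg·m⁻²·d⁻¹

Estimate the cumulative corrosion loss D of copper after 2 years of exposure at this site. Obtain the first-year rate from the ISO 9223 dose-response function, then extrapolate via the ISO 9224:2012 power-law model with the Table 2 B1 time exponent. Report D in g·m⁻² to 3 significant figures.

D(2) = 4.69 g·m⁻²

copper: temperature factor f = +0.126·(-9.3) = -1.1718
  sulphur-dioxide contribution → 0.06089 μm/a
  chloride contribution → 0.2687 μm/a
  total first-year rate 0.3296 μm/a
ISO 9224: D(t) = r_corr · t^b with b = 0.667 (copper, B1)
  D(2) = 0.3296 × 2^0.667 = 0.3296 × 1.588 = 0.5233 μm
  Mass loss = 0.5233 μm × 8.96 g/cm³ = 4.689 g·m⁻²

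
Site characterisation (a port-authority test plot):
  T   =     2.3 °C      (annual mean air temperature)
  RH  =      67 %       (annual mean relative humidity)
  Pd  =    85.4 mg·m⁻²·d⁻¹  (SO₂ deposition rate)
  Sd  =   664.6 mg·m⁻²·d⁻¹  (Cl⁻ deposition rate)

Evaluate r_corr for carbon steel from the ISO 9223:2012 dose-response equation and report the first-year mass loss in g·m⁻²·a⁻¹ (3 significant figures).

r_corr = 619 g·m⁻²·a⁻¹

carbon steel: T≤10 °C ⇒ hinge +0.150·(2.3−10) = -1.1550
  Pd branch = 1.77·Pd^0.52·e^(0.02·RH+f) = 21.51 μm/a
  Cl⁻ term: 0.102·664.6^0.62·exp(0.033·67+0.04·2.3) = 57.38
  r_corr = 21.51 + 57.38 = 78.89 μm/a
Convert to mass loss: 78.89 μm/a × 7.85 g/cm³ = 619.3 g·m⁻²·a⁻¹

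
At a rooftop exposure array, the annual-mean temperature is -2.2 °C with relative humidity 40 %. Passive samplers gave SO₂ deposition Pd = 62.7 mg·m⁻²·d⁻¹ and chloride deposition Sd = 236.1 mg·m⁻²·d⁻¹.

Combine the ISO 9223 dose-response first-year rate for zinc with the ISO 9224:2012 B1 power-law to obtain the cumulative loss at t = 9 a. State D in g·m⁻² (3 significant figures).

D(9) = 32.6 g·m⁻²

zinc: T≤10 °C ⇒ hinge +0.038·(-2.2−10) = -0.4636
  SO₂ term: 0.0129·62.7^0.44·exp(0.046·40-0.4636) = 0.3156
  Cl⁻ term: 0.0175·236.1^0.57·exp(0.008·40+0.085·-2.2) = 0.4503
  r_corr = 0.3156 + 0.4503 = 0.7659 μm/a
ISO 9224: D(t) = r_corr · t^b with b = 0.813 (zinc, B1)
  D(9) = 0.7659 × 9^0.813 = 0.7659 × 5.968 = 4.57 μm
  Mass loss = 4.57 μm × 7.14 g/cm³ = 32.63 g·m⁻²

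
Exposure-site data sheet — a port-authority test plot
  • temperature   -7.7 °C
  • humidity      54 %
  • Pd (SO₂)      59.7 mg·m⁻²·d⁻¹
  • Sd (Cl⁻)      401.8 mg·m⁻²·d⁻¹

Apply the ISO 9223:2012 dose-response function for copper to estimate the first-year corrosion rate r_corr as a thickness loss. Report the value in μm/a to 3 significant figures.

r_corr = 0.288 μm/a

copper: T≤10 °C ⇒ hinge +0.126·(-7.7−10) = -2.2302
  SO₂ term: 0.0053·59.7^0.26·exp(0.059·54-2.2302) = 0.03991
  Sd branch = 0.01025·Sd^0.27·e^(0.036·RH+0.049·T) = 0.2479 μm/a
  sum: 0.03991 + 0.2479 → r_corr = 0.2878 μm/a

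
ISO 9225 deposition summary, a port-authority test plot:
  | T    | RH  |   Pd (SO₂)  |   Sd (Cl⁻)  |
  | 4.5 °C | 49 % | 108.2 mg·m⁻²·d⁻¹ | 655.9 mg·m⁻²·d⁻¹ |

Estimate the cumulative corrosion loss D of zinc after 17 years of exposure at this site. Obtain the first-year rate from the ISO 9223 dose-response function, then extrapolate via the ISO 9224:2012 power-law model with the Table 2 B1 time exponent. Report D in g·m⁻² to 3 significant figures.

zinc: temperature factor f = +0.038·(-5.5) = -0.2090
  SO₂ term: 0.0129·108.2^0.44·exp(0.046·49-0.2090) = 0.783
  Cl⁻ term: 0.0175·655.9^0.57·exp(0.008·49+0.085·4.5) = 1.531
  sum: 0.783 + 1.531 → r_corr = 2.314 μm/a
ISO 9224: D(t) = r_corr · t^b with b = 0.813 (zinc, B1)
  D(17) = 2.314 × 17^0.813 = 2.314 × 10.01 = 23.16 μm
  Mass loss = 23.16 μm × 7.14 g/cm³ = 165.4 g·m⁻²

D(17) = 165 g·m⁻²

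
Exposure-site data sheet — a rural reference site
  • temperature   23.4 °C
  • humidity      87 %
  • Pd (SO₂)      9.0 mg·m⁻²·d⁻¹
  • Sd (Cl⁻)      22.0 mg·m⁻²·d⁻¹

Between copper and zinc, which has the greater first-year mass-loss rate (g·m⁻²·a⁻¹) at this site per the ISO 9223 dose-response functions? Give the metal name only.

copper: temperature factor f = -0.080·(13.4) = -1.0720
  sulphur-dioxide contribution → 0.5446 μm/a
  chloride contribution → 1.704 μm/a
  ⇒ r_corr(copper) = 2.248 μm/a
  mass loss = 2.248 μm/a × 8.96 g/cm³ = 20.14 g·m⁻²·a⁻¹
zinc: f(T) = -0.071·(T−10) [T>10 °C] = -0.9514
  sulphur-dioxide contribution → 0.7167 μm/a
  chloride contribution → 1.494 μm/a
  ⇒ r_corr(zinc) = 2.21 μm/a
  mass loss = 2.21 μm/a × 7.14 g/cm³ = 15.78 g·m⁻²·a⁻¹
Ordering by g·m⁻²·a⁻¹: copper (20.1) > zinc (15.8)

copper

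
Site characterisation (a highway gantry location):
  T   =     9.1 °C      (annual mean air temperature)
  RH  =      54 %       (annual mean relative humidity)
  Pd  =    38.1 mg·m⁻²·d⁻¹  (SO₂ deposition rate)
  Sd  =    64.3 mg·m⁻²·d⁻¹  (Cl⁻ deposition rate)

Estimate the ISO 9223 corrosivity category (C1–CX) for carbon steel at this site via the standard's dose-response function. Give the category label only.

C3

carbon steel: temperature factor f = +0.150·(-0.9) = -0.1350
  Pd branch = 1.77·Pd^0.52·e^(0.02·RH+f) = 30.23 μm/a
  Sd branch = 0.102·Sd^0.62·e^(0.033·RH+0.04·T) = 11.53 μm/a
  sum: 30.23 + 11.53 → r_corr = 41.76 μm/a
ISO 9223 Table 2 (carbon steel): 25 < 41.8 ≤ 50 μm/a ⇒ C3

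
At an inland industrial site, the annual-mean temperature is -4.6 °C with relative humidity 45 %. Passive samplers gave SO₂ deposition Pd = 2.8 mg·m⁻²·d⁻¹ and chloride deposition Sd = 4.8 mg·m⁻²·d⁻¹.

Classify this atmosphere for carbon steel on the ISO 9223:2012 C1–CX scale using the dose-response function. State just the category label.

carbon steel: T≤10 °C ⇒ hinge +0.150·(-4.6−10) = -2.1900
  Pd branch = 1.77·Pd^0.52·e^(0.02·RH+f) = 0.8323 μm/a
  Cl⁻ term: 0.102·4.8^0.62·exp(0.033·45+0.04·-4.6) = 0.9908
  sum: 0.8323 + 0.9908 → r_corr = 1.823 μm/a
Category bounds: 1.3…25 μm/a bracket r_corr ⇒ C2

C2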